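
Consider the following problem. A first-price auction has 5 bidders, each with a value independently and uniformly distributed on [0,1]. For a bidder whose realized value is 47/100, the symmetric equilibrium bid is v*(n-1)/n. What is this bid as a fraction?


Step 1: The symmetric BNE bidding function is b(v) = v * (n-1) / n
Step 2: Substitute v = 47/100 and n = 5
Step 3: b = 47/100 * 4/5
Step 4: b = 47/125

47/125


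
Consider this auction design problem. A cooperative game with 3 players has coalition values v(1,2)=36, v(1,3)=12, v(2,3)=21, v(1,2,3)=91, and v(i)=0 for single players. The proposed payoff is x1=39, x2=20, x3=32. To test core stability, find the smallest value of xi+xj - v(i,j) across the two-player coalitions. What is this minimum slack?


Step 1: Slack for coalition (1,2): x1+x2 - v12 = 59 - 36 = 23
Step 2: Slack for coalition (1,3): x1+x3 - v13 = 71 - 12 = 59
Step 3: Slack for coalition (2,3): x2+x3 - v23 = 52 - 21 = 31
Step 4: Minimum slack = min(23, 59, 31) = 23, attained by (1,2); no pair can gain by deviating, so the allocation is in the core

23


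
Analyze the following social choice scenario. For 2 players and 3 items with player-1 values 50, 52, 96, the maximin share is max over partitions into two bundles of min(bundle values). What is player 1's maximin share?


Step 1: Item values = 50, 52, 96
Step 2: Enumerate all 2-bundle partitions and take the smaller bundle:
  Partition 1: {50} vs {52,96} -> bundles 50, 148; min = 50
  Partition 2: {52} vs {50,96} -> bundles 52, 146; min = 52
  Partition 3: {96} vs {50,52} -> bundles 96, 102; min = 96
Step 3: MMS = max(50, 52, 96) = 96

96


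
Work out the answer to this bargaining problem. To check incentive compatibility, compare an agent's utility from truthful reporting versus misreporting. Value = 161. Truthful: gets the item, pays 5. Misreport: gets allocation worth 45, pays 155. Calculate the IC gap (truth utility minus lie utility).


Step 1: U(truth) = value - payment = 161 - 5 = 156
Step 2: U(lie) = allocation - payment = 45 - 155 = -110
Step 3: IC gap = 156 - (-110) = 266

266


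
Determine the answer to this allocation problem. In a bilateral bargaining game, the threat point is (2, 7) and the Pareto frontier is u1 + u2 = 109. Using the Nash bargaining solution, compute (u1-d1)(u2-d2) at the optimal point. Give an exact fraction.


Step 1: The Nash solution splits surplus symmetrically above the disagreement point
Step 2: u1 = (total + d1 - d2)/2 = (109 + 2 - 7)/2 = 52
Step 3: u2 = (total - d1 + d2)/2 = (109 - 2 + 7)/2 = 57
Step 4: Nash product = (52 - 2) * (57 - 7)
Step 5: = 50 * 50 = 2500

2500


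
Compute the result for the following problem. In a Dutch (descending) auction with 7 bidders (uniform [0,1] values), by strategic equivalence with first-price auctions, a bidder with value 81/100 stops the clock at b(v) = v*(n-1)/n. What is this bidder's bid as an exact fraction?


Step 1: Dutch auctions are strategically equivalent to first-price auctions
Step 2: The equilibrium bid is b(v) = v*(n-1)/n
Step 3: b = 81/100 * 6/7
Step 4: b = 243/350

243/350


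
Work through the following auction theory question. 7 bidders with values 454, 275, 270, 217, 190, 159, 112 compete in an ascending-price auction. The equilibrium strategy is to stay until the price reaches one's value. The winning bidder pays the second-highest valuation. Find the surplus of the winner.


Step 1: Identify the highest value: 454
Step 2: Identify the second-highest value: 275
Step 3: The final price = second-highest value = 275
Step 4: Surplus = 454 - 275 = 179

179


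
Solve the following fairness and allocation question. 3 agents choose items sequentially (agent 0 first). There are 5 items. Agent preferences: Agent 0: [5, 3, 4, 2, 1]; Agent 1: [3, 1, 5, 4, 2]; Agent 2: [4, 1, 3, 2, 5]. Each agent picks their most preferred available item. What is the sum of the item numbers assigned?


Step 1: Agent 0 picks item 5
Step 2: Agent 1 picks item 3
Step 3: Agent 2 picks item 4
Step 4: Sum = 5 + 3 + 4 = 12

12


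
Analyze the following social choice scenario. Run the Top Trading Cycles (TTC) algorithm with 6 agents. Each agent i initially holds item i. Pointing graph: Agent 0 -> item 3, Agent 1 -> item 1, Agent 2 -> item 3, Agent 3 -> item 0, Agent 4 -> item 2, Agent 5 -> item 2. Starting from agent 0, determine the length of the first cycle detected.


Step 1: Trace the pointer graph from agent 0: 0 -> 3 -> 0
Step 2: A cycle is detected when we revisit agent 0
Step 3: The cycle is: 0 -> 3 -> 0
Step 4: Cycle length = 2

2


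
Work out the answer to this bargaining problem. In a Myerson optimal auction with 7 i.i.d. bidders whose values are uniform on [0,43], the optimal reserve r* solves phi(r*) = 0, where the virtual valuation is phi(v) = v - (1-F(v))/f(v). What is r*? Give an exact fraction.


Step 1: For U[0,43], F(v) = v/43 and f(v) = 1/43
Step 2: phi(v) = v - (1 - v/43)/(1/43) = v - (43 - v) = 2v - 43
Step 3: Set phi(r*) = 0: 2r* - 43 = 0
Step 4: r* = 43/2 (the number of bidders n = 7 does not enter)

43/2


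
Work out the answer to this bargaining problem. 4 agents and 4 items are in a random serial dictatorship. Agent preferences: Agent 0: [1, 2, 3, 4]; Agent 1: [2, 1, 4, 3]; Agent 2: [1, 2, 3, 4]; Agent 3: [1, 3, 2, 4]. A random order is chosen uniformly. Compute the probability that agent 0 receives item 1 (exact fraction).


Step 1: Agent 0 wants item 1
Step 2: There are 24 possible orderings of agents
Step 3: In 8 orderings, agent 0 gets item 1
Step 4: Probability = 8/24 = 1/3

1/3


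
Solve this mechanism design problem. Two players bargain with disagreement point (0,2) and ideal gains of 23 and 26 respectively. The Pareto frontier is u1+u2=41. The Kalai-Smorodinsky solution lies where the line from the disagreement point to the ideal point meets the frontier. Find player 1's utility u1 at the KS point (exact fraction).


Step 1: At the KS point, (u1-d1)/r1 = (u2-d2)/r2 = t and u1+u2 = 41
Step 2: u1 = d1 + r1*t and u2 = d2 + r2*t, so (d1 + r1*t) + (d2 + r2*t) = 41
Step 3: t = (41 - 0 - 2)/(23 + 26) = 39/49
Step 4: u1 = d1 + r1*t = 0 + 23 * 39/49 = 897/49
Step 5: (Check: u2 = d2 + r2*t = 1112/49; u1+u2 = 897/49 + 1112/49 = 41, on the frontier.)

897/49


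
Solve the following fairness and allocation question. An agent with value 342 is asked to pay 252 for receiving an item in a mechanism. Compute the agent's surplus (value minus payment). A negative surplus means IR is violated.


Step 1: Surplus = value - payment = 342 - 252 = 90
Step 2: IR is satisfied (surplus >= 0)

90


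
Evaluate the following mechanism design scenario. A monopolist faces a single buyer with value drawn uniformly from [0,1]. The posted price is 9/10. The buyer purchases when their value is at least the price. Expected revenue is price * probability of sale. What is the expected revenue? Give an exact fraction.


Step 1: Posted price r = 9/10, value support [0,1]
Step 2: P(v >= r) = (1 - 9/10)/1 = 1/10
Step 3: Expected revenue = r * P(v >= r) = 9/10 * 1/10
Step 4: Revenue = 9/100

9/100


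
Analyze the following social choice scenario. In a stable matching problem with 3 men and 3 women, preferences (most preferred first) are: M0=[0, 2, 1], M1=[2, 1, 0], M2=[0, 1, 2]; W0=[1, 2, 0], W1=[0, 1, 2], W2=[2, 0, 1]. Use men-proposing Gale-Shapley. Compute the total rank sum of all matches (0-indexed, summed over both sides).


Step 1: Run Gale-Shapley (men propose, women hold best offer):
  M0 proposes to W0; she accepts
  M1 proposes to W2; she accepts
  M2 proposes to W0; she switches from M0
  M0 proposes to W2; she switches from M1
  M1 proposes to W1; she accepts
Step 2: Final matching: W0-M2, W1-M1, W2-M0
Step 3: 0-indexed ranks (man's rank of his match, then woman's): 0 + 1 + 1 + 1 + 1 + 1
Step 4: Total rank sum = 5

5


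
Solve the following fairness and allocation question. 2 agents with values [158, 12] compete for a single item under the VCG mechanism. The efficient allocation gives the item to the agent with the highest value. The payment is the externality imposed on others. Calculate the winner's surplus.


Step 1: The winner is the agent with the highest value: agent 0 with value 158
Step 2: Values of other agents: [12]
Step 3: VCG payment = max of others' values = 12
Step 4: Surplus = 158 - 12 = 146

146


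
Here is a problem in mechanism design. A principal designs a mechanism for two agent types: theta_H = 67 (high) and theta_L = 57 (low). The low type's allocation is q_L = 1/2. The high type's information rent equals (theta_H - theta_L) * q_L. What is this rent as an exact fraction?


Step 1: theta_H - theta_L = 67 - 57 = 10
Step 2: Information rent = (theta_H - theta_L) * q_L
Step 3: = 10 * 1/2
Step 4: = 5

5


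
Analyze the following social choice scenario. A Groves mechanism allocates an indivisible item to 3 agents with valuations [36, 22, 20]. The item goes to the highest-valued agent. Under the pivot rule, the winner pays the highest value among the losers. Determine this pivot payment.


Step 1: The efficient winner is agent 0 with value 36
Step 2: Other agents' values: [22, 20]
Step 3: Pivot payment = max(others) = 22
Step 4: The winner pays 22

22


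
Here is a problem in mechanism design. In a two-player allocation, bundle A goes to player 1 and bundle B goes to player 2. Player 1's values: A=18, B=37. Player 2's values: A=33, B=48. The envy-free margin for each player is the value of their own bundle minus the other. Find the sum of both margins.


Step 1: Player 1's margin = v1(A) - v1(B) = 18 - 37 = -19
Step 2: Player 2's margin = v2(B) - v2(A) = 48 - 33 = 15
Step 3: Total margin = -19 + 15 = -4

-4


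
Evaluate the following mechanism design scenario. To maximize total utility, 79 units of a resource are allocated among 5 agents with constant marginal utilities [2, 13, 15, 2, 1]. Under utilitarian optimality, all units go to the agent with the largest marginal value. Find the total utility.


Step 1: The marginal utilities are [2, 13, 15, 2, 1]
Step 2: The highest marginal utility is 15
Step 3: All 79 units go to that agent
Step 4: Total utility = 15 * 79 = 1185

1185


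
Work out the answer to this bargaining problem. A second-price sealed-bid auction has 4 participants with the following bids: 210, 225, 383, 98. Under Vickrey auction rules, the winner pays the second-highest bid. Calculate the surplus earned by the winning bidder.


Step 1: Sort bids in descending order: 383, 225, 210, 98
Step 2: The winning bid is the highest: 383
Step 3: The payment equals the second-highest bid: 225
Step 4: Surplus = winner's bid - payment = 383 - 225 = 158

158


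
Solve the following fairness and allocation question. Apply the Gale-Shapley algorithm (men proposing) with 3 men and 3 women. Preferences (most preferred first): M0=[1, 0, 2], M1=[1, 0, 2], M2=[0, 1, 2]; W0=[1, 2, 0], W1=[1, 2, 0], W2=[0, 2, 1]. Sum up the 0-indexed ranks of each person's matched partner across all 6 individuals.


Step 1: Run Gale-Shapley (men propose, women hold best offer):
  M0 proposes to W1; she accepts
  M1 proposes to W1; she switches from M0
  M2 proposes to W0; she accepts
  M0 proposes to W0; rejected
  M0 proposes to W2; she accepts
Step 2: Final matching: W0-M2, W1-M1, W2-M0
Step 3: 0-indexed ranks (man's rank of his match, then woman's): 0 + 1 + 0 + 0 + 2 + 0
Step 4: Total rank sum = 3

3


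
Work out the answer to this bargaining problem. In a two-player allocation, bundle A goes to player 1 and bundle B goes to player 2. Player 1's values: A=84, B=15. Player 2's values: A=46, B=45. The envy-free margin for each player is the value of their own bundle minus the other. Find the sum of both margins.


Step 1: Player 1's margin = v1(A) - v1(B) = 84 - 15 = 69
Step 2: Player 2's margin = v2(B) - v2(A) = 45 - 46 = -1
Step 3: Total margin = 69 + -1 = 68

68


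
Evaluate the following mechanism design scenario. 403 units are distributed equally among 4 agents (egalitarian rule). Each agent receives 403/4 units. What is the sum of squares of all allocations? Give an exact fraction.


Step 1: Each agent's share = 403/4
Step 2: Square of each share = (403/4)^2 = 162409/16
Step 3: Sum of squares = 4 * 162409/16 = 162409/4

162409/4


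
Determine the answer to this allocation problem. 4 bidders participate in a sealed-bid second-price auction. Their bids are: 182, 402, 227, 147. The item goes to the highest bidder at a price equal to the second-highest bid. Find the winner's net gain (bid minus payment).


Step 1: Sort bids in descending order: 402, 227, 182, 147
Step 2: The winning bid is the highest: 402
Step 3: The payment equals the second-highest bid: 227
Step 4: Surplus = winner's bid - payment = 402 - 227 = 175

175


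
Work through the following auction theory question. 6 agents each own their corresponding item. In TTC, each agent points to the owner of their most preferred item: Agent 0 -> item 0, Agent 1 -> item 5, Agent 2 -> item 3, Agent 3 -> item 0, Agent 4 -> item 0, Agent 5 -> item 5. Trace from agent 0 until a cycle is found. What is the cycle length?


Step 1: Trace the pointer graph from agent 0: 0 -> 0
Step 2: A cycle is detected when we revisit agent 0
Step 3: The cycle is: 0 -> 0
Step 4: Cycle length = 1

1


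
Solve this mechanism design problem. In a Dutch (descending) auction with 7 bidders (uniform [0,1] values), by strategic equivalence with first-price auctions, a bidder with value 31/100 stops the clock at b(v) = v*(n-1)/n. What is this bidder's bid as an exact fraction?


Step 1: Dutch auctions are strategically equivalent to first-price auctions
Step 2: The equilibrium bid is b(v) = v*(n-1)/n
Step 3: b = 31/100 * 6/7
Step 4: b = 93/350

93/350


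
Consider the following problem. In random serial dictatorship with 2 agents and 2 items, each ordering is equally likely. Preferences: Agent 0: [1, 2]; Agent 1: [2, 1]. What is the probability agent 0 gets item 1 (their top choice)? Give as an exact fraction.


Step 1: Agent 0 wants item 1
Step 2: There are 2 possible orderings of agents
Step 3: In 2 orderings, agent 0 gets item 1
Step 4: Probability = 2/2 = 1

1


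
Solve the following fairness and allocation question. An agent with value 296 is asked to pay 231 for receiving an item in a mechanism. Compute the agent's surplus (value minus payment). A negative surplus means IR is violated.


Step 1: Surplus = value - payment = 296 - 231 = 65
Step 2: IR is satisfied (surplus >= 0)

65


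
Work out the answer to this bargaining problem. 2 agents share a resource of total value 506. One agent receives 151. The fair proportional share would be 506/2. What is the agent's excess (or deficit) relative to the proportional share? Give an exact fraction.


Step 1: Proportional share = 506/2 = 253
Step 2: Agent's actual allocation = 151
Step 3: Excess = 151 - 253 = -102

-102


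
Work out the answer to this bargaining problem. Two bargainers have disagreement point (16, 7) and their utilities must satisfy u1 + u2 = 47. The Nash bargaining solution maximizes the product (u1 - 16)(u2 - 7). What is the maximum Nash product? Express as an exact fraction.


Step 1: The Nash solution splits surplus symmetrically above the disagreement point
Step 2: u1 = (total + d1 - d2)/2 = (47 + 16 - 7)/2 = 28
Step 3: u2 = (total - d1 + d2)/2 = (47 - 16 + 7)/2 = 19
Step 4: Nash product = (28 - 16) * (19 - 7)
Step 5: = 12 * 12 = 144

144


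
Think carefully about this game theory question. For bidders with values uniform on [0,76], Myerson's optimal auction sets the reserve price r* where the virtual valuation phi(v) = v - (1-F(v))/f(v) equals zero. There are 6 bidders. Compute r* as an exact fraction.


Step 1: For U[0,76], F(v) = v/76 and f(v) = 1/76
Step 2: phi(v) = v - (1 - v/76)/(1/76) = v - (76 - v) = 2v - 76
Step 3: Set phi(r*) = 0: 2r* - 76 = 0
Step 4: r* = 76/2 = 38 (the number of bidders n = 6 does not enter)

38


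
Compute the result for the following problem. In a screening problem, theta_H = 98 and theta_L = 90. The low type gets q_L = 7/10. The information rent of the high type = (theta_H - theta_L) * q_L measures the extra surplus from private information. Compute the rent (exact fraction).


Step 1: theta_H - theta_L = 98 - 90 = 8
Step 2: Information rent = (theta_H - theta_L) * q_L
Step 3: = 8 * 7/10
Step 4: = 28/5

28/5


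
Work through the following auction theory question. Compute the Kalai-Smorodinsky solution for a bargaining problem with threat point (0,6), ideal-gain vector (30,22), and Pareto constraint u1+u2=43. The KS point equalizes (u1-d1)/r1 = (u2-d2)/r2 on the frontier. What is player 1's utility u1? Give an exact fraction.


Step 1: At the KS point, (u1-d1)/r1 = (u2-d2)/r2 = t and u1+u2 = 43
Step 2: u1 = d1 + r1*t and u2 = d2 + r2*t, so (d1 + r1*t) + (d2 + r2*t) = 43
Step 3: t = (43 - 0 - 6)/(30 + 22) = 37/52
Step 4: u1 = d1 + r1*t = 0 + 30 * 37/52 = 555/26
Step 5: (Check: u2 = d2 + r2*t = 563/26; u1+u2 = 555/26 + 563/26 = 43, on the frontier.)

555/26


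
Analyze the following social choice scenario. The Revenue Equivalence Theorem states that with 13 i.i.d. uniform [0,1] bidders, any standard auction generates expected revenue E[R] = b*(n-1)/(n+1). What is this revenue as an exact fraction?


Step 1: By Revenue Equivalence, expected revenue = b*(n-1)/(n+1)
Step 2: Substituting n = 13, b = 1
Step 3: Revenue = 1*(13-1)/(13+1) = 1*12/14
Step 4: Revenue = 12/14 = 6/7

6/7


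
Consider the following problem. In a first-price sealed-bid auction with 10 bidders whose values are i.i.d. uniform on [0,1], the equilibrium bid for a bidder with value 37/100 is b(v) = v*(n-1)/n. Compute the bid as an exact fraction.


Step 1: The symmetric BNE bidding function is b(v) = v * (n-1) / n
Step 2: Substitute v = 37/100 and n = 10
Step 3: b = 37/100 * 9/10
Step 4: b = 333/1000

333/1000


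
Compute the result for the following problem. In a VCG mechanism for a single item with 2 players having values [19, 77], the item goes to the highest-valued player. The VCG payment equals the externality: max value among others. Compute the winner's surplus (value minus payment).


Step 1: The winner is the agent with the highest value: agent 1 with value 77
Step 2: Values of other agents: [19]
Step 3: VCG payment = max of others' values = 19
Step 4: Surplus = 77 - 19 = 58

58


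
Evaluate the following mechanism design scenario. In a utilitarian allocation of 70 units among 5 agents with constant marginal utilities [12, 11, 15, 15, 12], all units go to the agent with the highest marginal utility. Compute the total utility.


Step 1: The marginal utilities are [12, 11, 15, 15, 12]
Step 2: The highest marginal utility is 15
Step 3: All 70 units go to that agent
Step 4: Total utility = 15 * 70 = 1050

1050


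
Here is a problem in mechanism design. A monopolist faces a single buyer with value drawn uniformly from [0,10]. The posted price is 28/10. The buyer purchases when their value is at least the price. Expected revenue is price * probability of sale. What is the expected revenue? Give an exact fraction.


Step 1: Posted price r = 14/5, value support [0,10]
Step 2: P(v >= r) = (10 - 14/5)/10 = 18/25
Step 3: Expected revenue = r * P(v >= r) = 14/5 * 18/25
Step 4: Revenue = 252/125

252/125


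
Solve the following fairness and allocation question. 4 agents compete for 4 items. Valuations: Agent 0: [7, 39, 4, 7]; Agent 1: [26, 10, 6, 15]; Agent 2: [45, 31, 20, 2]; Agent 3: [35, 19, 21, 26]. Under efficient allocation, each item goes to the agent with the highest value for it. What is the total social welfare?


Step 1: For each item, find the maximum value among all agents.
Step 2: Item 0 -> Agent 2 (value 45)
Step 3: Item 1 -> Agent 0 (value 39)
Step 4: Item 2 -> Agent 3 (value 21)
Step 5: Item 3 -> Agent 3 (value 26)
Step 6: Total welfare = 45 + 39 + 21 + 26 = 131

131


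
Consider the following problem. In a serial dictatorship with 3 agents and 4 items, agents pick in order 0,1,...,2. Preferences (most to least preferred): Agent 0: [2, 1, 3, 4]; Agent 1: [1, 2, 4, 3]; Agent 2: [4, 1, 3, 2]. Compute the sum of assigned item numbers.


Step 1: Agent 0 picks item 2
Step 2: Agent 1 picks item 1
Step 3: Agent 2 picks item 4
Step 4: Sum = 2 + 1 + 4 = 7

7


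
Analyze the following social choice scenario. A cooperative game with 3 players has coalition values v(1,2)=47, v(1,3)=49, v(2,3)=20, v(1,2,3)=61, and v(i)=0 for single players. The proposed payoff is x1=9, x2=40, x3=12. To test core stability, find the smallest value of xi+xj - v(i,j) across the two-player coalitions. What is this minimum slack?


Step 1: Slack for coalition (1,2): x1+x2 - v12 = 49 - 47 = 2
Step 2: Slack for coalition (1,3): x1+x3 - v13 = 21 - 49 = -28
Step 3: Slack for coalition (2,3): x2+x3 - v23 = 52 - 20 = 32
Step 4: Minimum slack = min(2, -28, 32) = -28, attained by (1,3); coalition (1,3) can block (slack < 0), so the allocation is not in the core

-28


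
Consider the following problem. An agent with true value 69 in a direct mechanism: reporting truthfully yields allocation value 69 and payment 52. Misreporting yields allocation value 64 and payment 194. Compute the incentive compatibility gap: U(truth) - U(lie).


Step 1: U(truth) = value - payment = 69 - 52 = 17
Step 2: U(lie) = allocation - payment = 64 - 194 = -130
Step 3: IC gap = 17 - (-130) = 147

147


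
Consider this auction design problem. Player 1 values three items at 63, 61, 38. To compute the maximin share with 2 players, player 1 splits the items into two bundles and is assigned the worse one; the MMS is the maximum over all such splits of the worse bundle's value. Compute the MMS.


Step 1: Item values = 63, 61, 38
Step 2: Enumerate all 2-bundle partitions and take the smaller bundle:
  Partition 1: {63} vs {61,38} -> bundles 63, 99; min = 63
  Partition 2: {61} vs {63,38} -> bundles 61, 101; min = 61
  Partition 3: {38} vs {63,61} -> bundles 38, 124; min = 38
Step 3: MMS = max(63, 61, 38) = 63

63


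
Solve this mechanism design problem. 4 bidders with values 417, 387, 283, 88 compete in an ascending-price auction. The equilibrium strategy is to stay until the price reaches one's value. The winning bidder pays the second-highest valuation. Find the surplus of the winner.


Step 1: Identify the highest value: 417
Step 2: Identify the second-highest value: 387
Step 3: The final price = second-highest value = 387
Step 4: Surplus = 417 - 387 = 30

30


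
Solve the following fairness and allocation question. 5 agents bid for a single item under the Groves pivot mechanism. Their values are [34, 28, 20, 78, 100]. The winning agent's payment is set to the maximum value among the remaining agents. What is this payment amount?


Step 1: The efficient winner is agent 4 with value 100
Step 2: Other agents' values: [34, 28, 20, 78]
Step 3: Pivot payment = max(others) = 78
Step 4: The winner pays 78

78


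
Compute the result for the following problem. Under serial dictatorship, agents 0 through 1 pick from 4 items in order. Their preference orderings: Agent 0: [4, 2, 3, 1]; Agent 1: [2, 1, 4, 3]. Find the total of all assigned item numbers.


Step 1: Agent 0 picks item 4
Step 2: Agent 1 picks item 2
Step 3: Sum = 4 + 2 = 6

6


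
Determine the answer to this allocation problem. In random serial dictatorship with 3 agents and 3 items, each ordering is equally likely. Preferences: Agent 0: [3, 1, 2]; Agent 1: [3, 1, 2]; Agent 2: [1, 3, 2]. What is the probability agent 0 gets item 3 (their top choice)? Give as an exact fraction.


Step 1: Agent 0 wants item 3
Step 2: There are 6 possible orderings of agents
Step 3: In 3 orderings, agent 0 gets item 3
Step 4: Probability = 3/6 = 1/2

1/2


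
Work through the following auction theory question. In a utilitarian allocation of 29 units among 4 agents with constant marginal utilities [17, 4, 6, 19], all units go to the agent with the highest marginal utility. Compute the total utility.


Step 1: The marginal utilities are [17, 4, 6, 19]
Step 2: The highest marginal utility is 19
Step 3: All 29 units go to that agent
Step 4: Total utility = 19 * 29 = 551

551


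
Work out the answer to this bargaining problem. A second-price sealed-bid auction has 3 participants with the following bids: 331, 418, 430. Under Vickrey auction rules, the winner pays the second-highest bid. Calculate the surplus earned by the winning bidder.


Step 1: Sort bids in descending order: 430, 418, 331
Step 2: The winning bid is the highest: 430
Step 3: The payment equals the second-highest bid: 418
Step 4: Surplus = winner's bid - payment = 430 - 418 = 12

12


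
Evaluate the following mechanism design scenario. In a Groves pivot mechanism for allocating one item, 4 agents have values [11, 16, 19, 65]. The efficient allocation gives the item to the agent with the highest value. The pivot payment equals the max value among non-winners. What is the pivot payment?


Step 1: The efficient winner is agent 3 with value 65
Step 2: Other agents' values: [11, 16, 19]
Step 3: Pivot payment = max(others) = 19
Step 4: The winner pays 19

19


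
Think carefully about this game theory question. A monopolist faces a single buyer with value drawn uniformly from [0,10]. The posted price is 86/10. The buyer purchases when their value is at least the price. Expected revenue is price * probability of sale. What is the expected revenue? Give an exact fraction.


Step 1: Posted price r = 43/5, value support [0,10]
Step 2: P(v >= r) = (10 - 43/5)/10 = 7/50
Step 3: Expected revenue = r * P(v >= r) = 43/5 * 7/50
Step 4: Revenue = 301/250

301/250


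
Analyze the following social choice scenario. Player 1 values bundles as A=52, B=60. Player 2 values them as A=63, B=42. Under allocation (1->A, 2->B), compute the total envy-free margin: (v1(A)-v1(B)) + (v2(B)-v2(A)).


Step 1: Player 1's margin = v1(A) - v1(B) = 52 - 60 = -8
Step 2: Player 2's margin = v2(B) - v2(A) = 42 - 63 = -21
Step 3: Total margin = -8 + -21 = -29

-29


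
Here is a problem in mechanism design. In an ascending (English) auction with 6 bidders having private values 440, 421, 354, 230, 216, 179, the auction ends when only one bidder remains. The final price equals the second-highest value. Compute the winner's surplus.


Step 1: Identify the highest value: 440
Step 2: Identify the second-highest value: 421
Step 3: The final price = second-highest value = 421
Step 4: Surplus = 440 - 421 = 19

19


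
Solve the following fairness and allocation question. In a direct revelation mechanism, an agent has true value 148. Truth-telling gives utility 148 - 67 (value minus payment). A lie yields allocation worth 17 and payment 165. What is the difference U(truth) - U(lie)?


Step 1: U(truth) = value - payment = 148 - 67 = 81
Step 2: U(lie) = allocation - payment = 17 - 165 = -148
Step 3: IC gap = 81 - (-148) = 229

229


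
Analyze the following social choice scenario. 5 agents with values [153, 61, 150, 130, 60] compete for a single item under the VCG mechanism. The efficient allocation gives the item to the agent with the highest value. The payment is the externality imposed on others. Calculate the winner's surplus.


Step 1: The winner is the agent with the highest value: agent 0 with value 153
Step 2: Values of other agents: [61, 150, 130, 60]
Step 3: VCG payment = max of others' values = 150
Step 4: Surplus = 153 - 150 = 3

3


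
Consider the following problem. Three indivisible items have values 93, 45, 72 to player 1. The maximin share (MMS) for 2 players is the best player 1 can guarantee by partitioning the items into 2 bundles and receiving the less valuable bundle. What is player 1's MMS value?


Step 1: Item values = 93, 45, 72
Step 2: Enumerate all 2-bundle partitions and take the smaller bundle:
  Partition 1: {93} vs {45,72} -> bundles 93, 117; min = 93
  Partition 2: {45} vs {93,72} -> bundles 45, 165; min = 45
  Partition 3: {72} vs {93,45} -> bundles 72, 138; min = 72
Step 3: MMS = max(93, 45, 72) = 93

93


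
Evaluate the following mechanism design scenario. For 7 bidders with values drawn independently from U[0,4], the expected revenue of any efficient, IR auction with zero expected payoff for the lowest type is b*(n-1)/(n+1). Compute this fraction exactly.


Step 1: By Revenue Equivalence, expected revenue = b*(n-1)/(n+1)
Step 2: Substituting n = 7, b = 4
Step 3: Revenue = 4*(7-1)/(7+1) = 4*6/8
Step 4: Revenue = 24/8 = 3

3


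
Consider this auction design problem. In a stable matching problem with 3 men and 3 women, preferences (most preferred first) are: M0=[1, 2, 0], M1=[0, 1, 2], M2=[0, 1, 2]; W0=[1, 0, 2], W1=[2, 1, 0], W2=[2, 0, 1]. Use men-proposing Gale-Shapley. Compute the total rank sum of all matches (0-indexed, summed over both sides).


Step 1: Run Gale-Shapley (men propose, women hold best offer):
  M0 proposes to W1; she accepts
  M1 proposes to W0; she accepts
  M2 proposes to W0; rejected
  M2 proposes to W1; she switches from M0
  M0 proposes to W2; she accepts
Step 2: Final matching: W0-M1, W1-M2, W2-M0
Step 3: 0-indexed ranks (man's rank of his match, then woman's): 0 + 0 + 1 + 0 + 1 + 1
Step 4: Total rank sum = 3

3


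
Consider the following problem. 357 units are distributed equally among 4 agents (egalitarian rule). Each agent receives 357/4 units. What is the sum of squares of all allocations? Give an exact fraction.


Step 1: Each agent's share = 357/4
Step 2: Square of each share = (357/4)^2 = 127449/16
Step 3: Sum of squares = 4 * 127449/16 = 127449/4

127449/4


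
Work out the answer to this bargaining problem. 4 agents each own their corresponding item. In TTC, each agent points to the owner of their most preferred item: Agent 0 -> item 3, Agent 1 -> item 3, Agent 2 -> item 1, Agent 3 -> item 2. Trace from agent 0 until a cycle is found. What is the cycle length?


Step 1: Trace the pointer graph from agent 0: 0 -> 3 -> 2 -> 1 -> 3
Step 2: A cycle is detected when we revisit agent 3
Step 3: The cycle is: 3 -> 2 -> 1 -> 3
Step 4: Cycle length = 3

3


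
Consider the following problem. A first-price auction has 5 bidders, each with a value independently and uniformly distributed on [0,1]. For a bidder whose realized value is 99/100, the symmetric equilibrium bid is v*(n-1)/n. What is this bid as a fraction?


Step 1: The symmetric BNE bidding function is b(v) = v * (n-1) / n
Step 2: Substitute v = 99/100 and n = 5
Step 3: b = 99/100 * 4/5
Step 4: b = 99/125

99/125


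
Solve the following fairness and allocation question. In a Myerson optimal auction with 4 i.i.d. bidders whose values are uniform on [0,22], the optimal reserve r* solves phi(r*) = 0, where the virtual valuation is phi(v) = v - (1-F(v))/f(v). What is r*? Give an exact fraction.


Step 1: For U[0,22], F(v) = v/22 and f(v) = 1/22
Step 2: phi(v) = v - (1 - v/22)/(1/22) = v - (22 - v) = 2v - 22
Step 3: Set phi(r*) = 0: 2r* - 22 = 0
Step 4: r* = 22/2 = 11 (the number of bidders n = 4 does not enter)

11


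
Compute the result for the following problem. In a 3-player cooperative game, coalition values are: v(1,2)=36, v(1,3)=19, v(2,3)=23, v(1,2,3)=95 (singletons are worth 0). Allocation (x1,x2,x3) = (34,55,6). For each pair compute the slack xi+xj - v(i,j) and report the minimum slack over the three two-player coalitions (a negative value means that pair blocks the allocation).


Step 1: Slack for coalition (1,2): x1+x2 - v12 = 89 - 36 = 53
Step 2: Slack for coalition (1,3): x1+x3 - v13 = 40 - 19 = 21
Step 3: Slack for coalition (2,3): x2+x3 - v23 = 61 - 23 = 38
Step 4: Minimum slack = min(53, 21, 38) = 21, attained by (1,3); no pair can gain by deviating, so the allocation is in the core

21


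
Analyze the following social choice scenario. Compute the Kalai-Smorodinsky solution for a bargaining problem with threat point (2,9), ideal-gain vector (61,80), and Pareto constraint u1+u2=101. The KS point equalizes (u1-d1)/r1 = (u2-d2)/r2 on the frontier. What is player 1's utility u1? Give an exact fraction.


Step 1: At the KS point, (u1-d1)/r1 = (u2-d2)/r2 = t and u1+u2 = 101
Step 2: u1 = d1 + r1*t and u2 = d2 + r2*t, so (d1 + r1*t) + (d2 + r2*t) = 101
Step 3: t = (101 - 2 - 9)/(61 + 80) = 90/141 = 30/47
Step 4: u1 = d1 + r1*t = 2 + 61 * 30/47 = 1924/47
Step 5: (Check: u2 = d2 + r2*t = 2823/47; u1+u2 = 1924/47 + 2823/47 = 101, on the frontier.)

1924/47


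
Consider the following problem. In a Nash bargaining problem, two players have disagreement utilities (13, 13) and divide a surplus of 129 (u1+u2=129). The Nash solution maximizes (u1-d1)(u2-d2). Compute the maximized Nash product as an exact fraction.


Step 1: The Nash solution splits surplus symmetrically above the disagreement point
Step 2: u1 = (total + d1 - d2)/2 = (129 + 13 - 13)/2 = 129/2
Step 3: u2 = (total - d1 + d2)/2 = (129 - 13 + 13)/2 = 129/2
Step 4: Nash product = (129/2 - 13) * (129/2 - 13)
Step 5: = 103/2 * 103/2 = 10609/4

10609/4


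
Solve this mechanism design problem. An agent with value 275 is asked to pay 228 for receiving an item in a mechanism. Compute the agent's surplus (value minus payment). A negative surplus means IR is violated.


Step 1: Surplus = value - payment = 275 - 228 = 47
Step 2: IR is satisfied (surplus >= 0)

47


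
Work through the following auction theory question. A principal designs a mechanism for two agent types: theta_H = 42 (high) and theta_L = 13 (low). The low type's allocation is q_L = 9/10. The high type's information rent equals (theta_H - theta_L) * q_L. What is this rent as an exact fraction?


Step 1: theta_H - theta_L = 42 - 13 = 29
Step 2: Information rent = (theta_H - theta_L) * q_L
Step 3: = 29 * 9/10
Step 4: = 261/10

261/10


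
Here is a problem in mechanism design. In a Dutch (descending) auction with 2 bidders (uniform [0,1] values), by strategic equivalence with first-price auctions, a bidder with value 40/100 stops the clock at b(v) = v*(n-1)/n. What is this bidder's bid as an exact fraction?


Step 1: Dutch auctions are strategically equivalent to first-price auctions
Step 2: The equilibrium bid is b(v) = v*(n-1)/n
Step 3: b = 2/5 * 1/2
Step 4: b = 1/5

1/5


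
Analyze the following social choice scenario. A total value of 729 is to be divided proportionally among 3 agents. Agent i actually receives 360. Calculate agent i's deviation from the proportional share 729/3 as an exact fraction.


Step 1: Proportional share = 729/3 = 243
Step 2: Agent's actual allocation = 360
Step 3: Excess = 360 - 243 = 117

117


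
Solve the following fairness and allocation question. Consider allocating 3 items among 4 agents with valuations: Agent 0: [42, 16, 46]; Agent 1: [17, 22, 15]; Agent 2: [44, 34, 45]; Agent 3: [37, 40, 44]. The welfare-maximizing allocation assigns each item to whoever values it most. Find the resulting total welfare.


Step 1: For each item, find the maximum value among all agents.
Step 2: Item 0 -> Agent 2 (value 44)
Step 3: Item 1 -> Agent 3 (value 40)
Step 4: Item 2 -> Agent 0 (value 46)
Step 5: Total welfare = 44 + 40 + 46 = 130

130


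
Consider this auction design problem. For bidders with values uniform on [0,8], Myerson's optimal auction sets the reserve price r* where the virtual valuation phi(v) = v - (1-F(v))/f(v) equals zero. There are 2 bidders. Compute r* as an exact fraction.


Step 1: For U[0,8], F(v) = v/8 and f(v) = 1/8
Step 2: phi(v) = v - (1 - v/8)/(1/8) = v - (8 - v) = 2v - 8
Step 3: Set phi(r*) = 0: 2r* - 8 = 0
Step 4: r* = 8/2 = 4 (the number of bidders n = 2 does not enter)

4


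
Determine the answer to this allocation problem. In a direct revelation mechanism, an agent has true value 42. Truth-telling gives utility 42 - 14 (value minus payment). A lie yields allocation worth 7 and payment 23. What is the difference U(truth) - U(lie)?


Step 1: U(truth) = value - payment = 42 - 14 = 28
Step 2: U(lie) = allocation - payment = 7 - 23 = -16
Step 3: IC gap = 28 - (-16) = 44

44


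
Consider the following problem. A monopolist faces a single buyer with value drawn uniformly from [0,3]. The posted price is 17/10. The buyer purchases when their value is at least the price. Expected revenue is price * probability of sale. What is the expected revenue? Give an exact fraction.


Step 1: Posted price r = 17/10, value support [0,3]
Step 2: P(v >= r) = (3 - 17/10)/3 = 13/30
Step 3: Expected revenue = r * P(v >= r) = 17/10 * 13/30
Step 4: Revenue = 221/300

221/300


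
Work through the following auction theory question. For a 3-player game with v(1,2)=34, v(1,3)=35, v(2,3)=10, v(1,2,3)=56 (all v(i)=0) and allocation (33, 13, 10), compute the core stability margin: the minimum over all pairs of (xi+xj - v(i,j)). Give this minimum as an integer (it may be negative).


Step 1: Slack for coalition (1,2): x1+x2 - v12 = 46 - 34 = 12
Step 2: Slack for coalition (1,3): x1+x3 - v13 = 43 - 35 = 8
Step 3: Slack for coalition (2,3): x2+x3 - v23 = 23 - 10 = 13
Step 4: Minimum slack = min(12, 8, 13) = 8, attained by (1,3); no pair can gain by deviating, so the allocation is in the core

8


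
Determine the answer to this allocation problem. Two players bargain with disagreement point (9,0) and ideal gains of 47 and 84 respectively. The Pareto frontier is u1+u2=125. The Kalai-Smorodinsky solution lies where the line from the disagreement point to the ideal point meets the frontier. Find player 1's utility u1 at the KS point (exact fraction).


Step 1: At the KS point, (u1-d1)/r1 = (u2-d2)/r2 = t and u1+u2 = 125
Step 2: u1 = d1 + r1*t and u2 = d2 + r2*t, so (d1 + r1*t) + (d2 + r2*t) = 125
Step 3: t = (125 - 9 - 0)/(47 + 84) = 116/131
Step 4: u1 = d1 + r1*t = 9 + 47 * 116/131 = 6631/131
Step 5: (Check: u2 = d2 + r2*t = 9744/131; u1+u2 = 6631/131 + 9744/131 = 125, on the frontier.)

6631/131


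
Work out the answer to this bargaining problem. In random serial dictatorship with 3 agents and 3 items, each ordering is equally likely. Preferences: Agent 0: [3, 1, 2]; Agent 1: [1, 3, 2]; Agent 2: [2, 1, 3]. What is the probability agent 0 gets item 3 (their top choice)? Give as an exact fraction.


Step 1: Agent 0 wants item 3
Step 2: There are 6 possible orderings of agents
Step 3: In 6 orderings, agent 0 gets item 3
Step 4: Probability = 6/6 = 1

1


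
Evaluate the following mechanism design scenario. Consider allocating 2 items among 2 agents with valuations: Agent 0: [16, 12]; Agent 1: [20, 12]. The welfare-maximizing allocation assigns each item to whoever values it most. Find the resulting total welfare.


Step 1: For each item, find the maximum value among all agents.
Step 2: Item 0 -> Agent 1 (value 20)
Step 3: Item 1 -> Agent 0 (value 12)
Step 4: Total welfare = 20 + 12 = 32

32


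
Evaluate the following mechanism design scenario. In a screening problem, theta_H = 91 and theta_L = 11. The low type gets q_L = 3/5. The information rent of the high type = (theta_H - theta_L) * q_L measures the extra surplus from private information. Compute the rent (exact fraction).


Step 1: theta_H - theta_L = 91 - 11 = 80
Step 2: Information rent = (theta_H - theta_L) * q_L
Step 3: = 80 * 3/5
Step 4: = 48

48


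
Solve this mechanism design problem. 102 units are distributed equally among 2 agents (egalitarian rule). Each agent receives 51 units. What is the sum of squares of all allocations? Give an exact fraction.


Step 1: Each agent's share = 102/2 = 51
Step 2: Square of each share = (51)^2 = 2601
Step 3: Sum of squares = 2 * 2601 = 5202

5202


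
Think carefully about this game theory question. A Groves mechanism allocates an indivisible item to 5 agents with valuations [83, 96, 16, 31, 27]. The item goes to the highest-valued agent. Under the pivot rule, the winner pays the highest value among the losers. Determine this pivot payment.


Step 1: The efficient winner is agent 1 with value 96
Step 2: Other agents' values: [83, 16, 31, 27]
Step 3: Pivot payment = max(others) = 83
Step 4: The winner pays 83

83


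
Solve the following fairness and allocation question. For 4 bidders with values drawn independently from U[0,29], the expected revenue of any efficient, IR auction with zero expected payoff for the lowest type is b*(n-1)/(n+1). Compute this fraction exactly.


Step 1: By Revenue Equivalence, expected revenue = b*(n-1)/(n+1)
Step 2: Substituting n = 4, b = 29
Step 3: Revenue = 29*(4-1)/(4+1) = 29*3/5
Step 4: Revenue = 87/5

87/5
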